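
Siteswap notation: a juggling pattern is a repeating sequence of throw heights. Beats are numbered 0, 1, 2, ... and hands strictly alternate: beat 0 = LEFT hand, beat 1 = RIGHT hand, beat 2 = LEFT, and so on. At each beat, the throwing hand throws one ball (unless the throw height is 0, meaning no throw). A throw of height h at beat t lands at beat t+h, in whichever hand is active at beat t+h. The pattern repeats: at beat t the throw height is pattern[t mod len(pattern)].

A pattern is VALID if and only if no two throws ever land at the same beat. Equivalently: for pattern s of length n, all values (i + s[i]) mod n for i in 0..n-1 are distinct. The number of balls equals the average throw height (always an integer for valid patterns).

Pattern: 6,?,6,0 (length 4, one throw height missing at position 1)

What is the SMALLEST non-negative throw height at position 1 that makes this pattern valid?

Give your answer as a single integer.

Answer: 0

Derivation:
i=0: (0 + 6) mod 4 = 2
i=1: s[i]=? (unknown)
i=2: (2 + 6) mod 4 = 0
i=3: (3 + 0) mod 4 = 3
Known residues: [0, 2, 3]; need a permutation of 0..3, so missing residue r = 1
Need (1 + s) mod 4 = 1; smallest s = (1 - 1) mod 4 = 0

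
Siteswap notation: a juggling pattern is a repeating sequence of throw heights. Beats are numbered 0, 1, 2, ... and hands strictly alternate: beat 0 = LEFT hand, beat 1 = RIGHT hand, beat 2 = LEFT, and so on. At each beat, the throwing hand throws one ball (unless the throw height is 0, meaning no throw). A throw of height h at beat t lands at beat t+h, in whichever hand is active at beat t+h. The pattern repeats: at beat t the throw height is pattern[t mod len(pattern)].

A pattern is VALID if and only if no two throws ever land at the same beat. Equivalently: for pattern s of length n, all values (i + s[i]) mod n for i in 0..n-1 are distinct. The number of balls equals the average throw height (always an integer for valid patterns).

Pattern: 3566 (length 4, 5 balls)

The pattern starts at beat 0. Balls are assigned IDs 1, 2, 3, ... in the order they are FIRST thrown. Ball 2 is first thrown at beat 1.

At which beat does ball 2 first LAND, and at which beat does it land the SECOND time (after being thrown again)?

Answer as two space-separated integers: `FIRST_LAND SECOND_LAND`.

Answer: 6 12

Derivation:
Beat 0 (L): throw ball1 h=3 -> lands@3:R; in-air after throw: [b1@3:R]
Beat 1 (R): throw ball2 h=5 -> lands@6:L; in-air after throw: [b1@3:R b2@6:L]
Beat 2 (L): throw ball3 h=6 -> lands@8:L; in-air after throw: [b1@3:R b2@6:L b3@8:L]
Beat 3 (R): throw ball1 h=6 -> lands@9:R; in-air after throw: [b2@6:L b3@8:L b1@9:R]
Beat 4 (L): throw ball4 h=3 -> lands@7:R; in-air after throw: [b2@6:L b4@7:R b3@8:L b1@9:R]
Beat 5 (R): throw ball5 h=5 -> lands@10:L; in-air after throw: [b2@6:L b4@7:R b3@8:L b1@9:R b5@10:L]
Beat 6 (L): throw ball2 h=6 -> lands@12:L; in-air after throw: [b4@7:R b3@8:L b1@9:R b5@10:L b2@12:L]
Beat 7 (R): throw ball4 h=6 -> lands@13:R; in-air after throw: [b3@8:L b1@9:R b5@10:L b2@12:L b4@13:R]
Beat 8 (L): throw ball3 h=3 -> lands@11:R; in-air after throw: [b1@9:R b5@10:L b3@11:R b2@12:L b4@13:R]
Beat 9 (R): throw ball1 h=5 -> lands@14:L; in-air after throw: [b5@10:L b3@11:R b2@12:L b4@13:R b1@14:L]
Beat 10 (L): throw ball5 h=6 -> lands@16:L; in-air after throw: [b3@11:R b2@12:L b4@13:R b1@14:L b5@16:L]
Beat 11 (R): throw ball3 h=6 -> lands@17:R; in-air after throw: [b2@12:L b4@13:R b1@14:L b5@16:L b3@17:R]
Beat 12 (L): throw ball2 h=3 -> lands@15:R; in-air after throw: [b4@13:R b1@14:L b2@15:R b5@16:L b3@17:R]
Ball 2: thrown@1 h=5 -> first land @6; rethrown@6 h=6 -> second land @12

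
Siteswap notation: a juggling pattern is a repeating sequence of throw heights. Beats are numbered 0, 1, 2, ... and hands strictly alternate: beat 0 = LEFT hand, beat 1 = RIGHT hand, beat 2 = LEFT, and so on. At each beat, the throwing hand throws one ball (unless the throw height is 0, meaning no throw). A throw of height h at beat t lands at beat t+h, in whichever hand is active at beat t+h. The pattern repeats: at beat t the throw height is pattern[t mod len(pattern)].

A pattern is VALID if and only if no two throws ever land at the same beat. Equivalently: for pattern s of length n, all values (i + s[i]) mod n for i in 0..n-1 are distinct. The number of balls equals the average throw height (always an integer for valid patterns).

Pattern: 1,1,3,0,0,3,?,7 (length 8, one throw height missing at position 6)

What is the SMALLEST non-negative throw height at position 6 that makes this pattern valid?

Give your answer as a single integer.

i=0: (0 + 1) mod 8 = 1
i=1: (1 + 1) mod 8 = 2
i=2: (2 + 3) mod 8 = 5
i=3: (3 + 0) mod 8 = 3
i=4: (4 + 0) mod 8 = 4
i=5: (5 + 3) mod 8 = 0
i=6: s[i]=? (unknown)
i=7: (7 + 7) mod 8 = 6
Known residues: [0, 1, 2, 3, 4, 5, 6]; need a permutation of 0..7, so missing residue r = 7
Need (6 + s) mod 8 = 7; smallest s = (7 - 6) mod 8 = 1

Answer: 1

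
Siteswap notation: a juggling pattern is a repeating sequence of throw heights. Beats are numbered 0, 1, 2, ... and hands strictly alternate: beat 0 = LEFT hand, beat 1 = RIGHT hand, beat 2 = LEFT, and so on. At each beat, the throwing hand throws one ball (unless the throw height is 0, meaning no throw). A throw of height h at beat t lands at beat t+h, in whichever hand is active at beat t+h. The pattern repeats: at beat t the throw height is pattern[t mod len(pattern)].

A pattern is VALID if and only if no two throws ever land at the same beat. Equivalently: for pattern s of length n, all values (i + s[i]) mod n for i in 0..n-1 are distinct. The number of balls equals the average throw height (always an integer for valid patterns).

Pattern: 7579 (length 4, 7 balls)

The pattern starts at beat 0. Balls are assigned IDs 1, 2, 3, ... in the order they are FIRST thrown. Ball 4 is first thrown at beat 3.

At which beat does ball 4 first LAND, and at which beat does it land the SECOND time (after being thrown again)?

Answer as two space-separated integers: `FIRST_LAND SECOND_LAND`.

Beat 0 (L): throw ball1 h=7 -> lands@7:R; in-air after throw: [b1@7:R]
Beat 1 (R): throw ball2 h=5 -> lands@6:L; in-air after throw: [b2@6:L b1@7:R]
Beat 2 (L): throw ball3 h=7 -> lands@9:R; in-air after throw: [b2@6:L b1@7:R b3@9:R]
Beat 3 (R): throw ball4 h=9 -> lands@12:L; in-air after throw: [b2@6:L b1@7:R b3@9:R b4@12:L]
Beat 4 (L): throw ball5 h=7 -> lands@11:R; in-air after throw: [b2@6:L b1@7:R b3@9:R b5@11:R b4@12:L]
Beat 5 (R): throw ball6 h=5 -> lands@10:L; in-air after throw: [b2@6:L b1@7:R b3@9:R b6@10:L b5@11:R b4@12:L]
Beat 6 (L): throw ball2 h=7 -> lands@13:R; in-air after throw: [b1@7:R b3@9:R b6@10:L b5@11:R b4@12:L b2@13:R]
Beat 7 (R): throw ball1 h=9 -> lands@16:L; in-air after throw: [b3@9:R b6@10:L b5@11:R b4@12:L b2@13:R b1@16:L]
Beat 8 (L): throw ball7 h=7 -> lands@15:R; in-air after throw: [b3@9:R b6@10:L b5@11:R b4@12:L b2@13:R b7@15:R b1@16:L]
Beat 9 (R): throw ball3 h=5 -> lands@14:L; in-air after throw: [b6@10:L b5@11:R b4@12:L b2@13:R b3@14:L b7@15:R b1@16:L]
Beat 10 (L): throw ball6 h=7 -> lands@17:R; in-air after throw: [b5@11:R b4@12:L b2@13:R b3@14:L b7@15:R b1@16:L b6@17:R]
Beat 11 (R): throw ball5 h=9 -> lands@20:L; in-air after throw: [b4@12:L b2@13:R b3@14:L b7@15:R b1@16:L b6@17:R b5@20:L]
Beat 12 (L): throw ball4 h=7 -> lands@19:R; in-air after throw: [b2@13:R b3@14:L b7@15:R b1@16:L b6@17:R b4@19:R b5@20:L]
Beat 13 (R): throw ball2 h=5 -> lands@18:L; in-air after throw: [b3@14:L b7@15:R b1@16:L b6@17:R b2@18:L b4@19:R b5@20:L]
Beat 14 (L): throw ball3 h=7 -> lands@21:R; in-air after throw: [b7@15:R b1@16:L b6@17:R b2@18:L b4@19:R b5@20:L b3@21:R]
Ball 4: thrown@3 h=9 -> first land @12; rethrown@12 h=7 -> second land @19

Answer: 12 19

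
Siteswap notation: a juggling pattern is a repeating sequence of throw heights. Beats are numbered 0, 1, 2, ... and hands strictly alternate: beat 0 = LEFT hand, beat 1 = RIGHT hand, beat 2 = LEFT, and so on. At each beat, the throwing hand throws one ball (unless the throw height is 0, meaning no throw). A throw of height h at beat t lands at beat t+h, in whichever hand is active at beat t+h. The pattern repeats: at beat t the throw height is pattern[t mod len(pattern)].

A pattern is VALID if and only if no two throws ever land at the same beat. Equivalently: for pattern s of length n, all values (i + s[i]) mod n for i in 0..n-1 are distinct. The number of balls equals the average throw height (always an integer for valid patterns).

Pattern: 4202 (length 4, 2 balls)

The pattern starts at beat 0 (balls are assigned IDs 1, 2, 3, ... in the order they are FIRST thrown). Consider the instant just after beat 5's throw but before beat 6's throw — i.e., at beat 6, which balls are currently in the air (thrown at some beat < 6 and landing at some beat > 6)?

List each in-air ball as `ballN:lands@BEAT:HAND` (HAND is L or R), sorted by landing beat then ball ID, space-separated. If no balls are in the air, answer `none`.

Beat 0 (L): throw ball1 h=4 -> lands@4:L; in-air after throw: [b1@4:L]
Beat 1 (R): throw ball2 h=2 -> lands@3:R; in-air after throw: [b2@3:R b1@4:L]
Beat 3 (R): throw ball2 h=2 -> lands@5:R; in-air after throw: [b1@4:L b2@5:R]
Beat 4 (L): throw ball1 h=4 -> lands@8:L; in-air after throw: [b2@5:R b1@8:L]
Beat 5 (R): throw ball2 h=2 -> lands@7:R; in-air after throw: [b2@7:R b1@8:L]

Answer: ball2:lands@7:R ball1:lands@8:L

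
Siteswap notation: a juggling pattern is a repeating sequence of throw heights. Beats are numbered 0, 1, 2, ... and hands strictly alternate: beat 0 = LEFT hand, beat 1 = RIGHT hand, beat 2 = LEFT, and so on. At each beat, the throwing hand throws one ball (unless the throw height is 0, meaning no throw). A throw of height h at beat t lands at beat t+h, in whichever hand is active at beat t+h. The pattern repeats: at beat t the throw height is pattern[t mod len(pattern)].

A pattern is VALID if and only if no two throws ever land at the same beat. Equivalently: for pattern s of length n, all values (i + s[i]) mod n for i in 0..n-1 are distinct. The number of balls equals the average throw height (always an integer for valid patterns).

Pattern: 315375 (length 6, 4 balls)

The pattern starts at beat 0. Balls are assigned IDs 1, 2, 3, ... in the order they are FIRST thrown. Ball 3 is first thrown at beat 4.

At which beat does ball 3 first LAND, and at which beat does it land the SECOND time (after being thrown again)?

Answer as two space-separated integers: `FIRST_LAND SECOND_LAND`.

Beat 0 (L): throw ball1 h=3 -> lands@3:R; in-air after throw: [b1@3:R]
Beat 1 (R): throw ball2 h=1 -> lands@2:L; in-air after throw: [b2@2:L b1@3:R]
Beat 2 (L): throw ball2 h=5 -> lands@7:R; in-air after throw: [b1@3:R b2@7:R]
Beat 3 (R): throw ball1 h=3 -> lands@6:L; in-air after throw: [b1@6:L b2@7:R]
Beat 4 (L): throw ball3 h=7 -> lands@11:R; in-air after throw: [b1@6:L b2@7:R b3@11:R]
Beat 5 (R): throw ball4 h=5 -> lands@10:L; in-air after throw: [b1@6:L b2@7:R b4@10:L b3@11:R]
Beat 6 (L): throw ball1 h=3 -> lands@9:R; in-air after throw: [b2@7:R b1@9:R b4@10:L b3@11:R]
Beat 7 (R): throw ball2 h=1 -> lands@8:L; in-air after throw: [b2@8:L b1@9:R b4@10:L b3@11:R]
Beat 8 (L): throw ball2 h=5 -> lands@13:R; in-air after throw: [b1@9:R b4@10:L b3@11:R b2@13:R]
Beat 9 (R): throw ball1 h=3 -> lands@12:L; in-air after throw: [b4@10:L b3@11:R b1@12:L b2@13:R]
Beat 10 (L): throw ball4 h=7 -> lands@17:R; in-air after throw: [b3@11:R b1@12:L b2@13:R b4@17:R]
Beat 11 (R): throw ball3 h=5 -> lands@16:L; in-air after throw: [b1@12:L b2@13:R b3@16:L b4@17:R]
Beat 12 (L): throw ball1 h=3 -> lands@15:R; in-air after throw: [b2@13:R b1@15:R b3@16:L b4@17:R]
Beat 13 (R): throw ball2 h=1 -> lands@14:L; in-air after throw: [b2@14:L b1@15:R b3@16:L b4@17:R]
Beat 14 (L): throw ball2 h=5 -> lands@19:R; in-air after throw: [b1@15:R b3@16:L b4@17:R b2@19:R]
Beat 15 (R): throw ball1 h=3 -> lands@18:L; in-air after throw: [b3@16:L b4@17:R b1@18:L b2@19:R]
Beat 16 (L): throw ball3 h=7 -> lands@23:R; in-air after throw: [b4@17:R b1@18:L b2@19:R b3@23:R]
Ball 3: thrown@4 h=7 -> first land @11; rethrown@11 h=5 -> second land @16

Answer: 11 16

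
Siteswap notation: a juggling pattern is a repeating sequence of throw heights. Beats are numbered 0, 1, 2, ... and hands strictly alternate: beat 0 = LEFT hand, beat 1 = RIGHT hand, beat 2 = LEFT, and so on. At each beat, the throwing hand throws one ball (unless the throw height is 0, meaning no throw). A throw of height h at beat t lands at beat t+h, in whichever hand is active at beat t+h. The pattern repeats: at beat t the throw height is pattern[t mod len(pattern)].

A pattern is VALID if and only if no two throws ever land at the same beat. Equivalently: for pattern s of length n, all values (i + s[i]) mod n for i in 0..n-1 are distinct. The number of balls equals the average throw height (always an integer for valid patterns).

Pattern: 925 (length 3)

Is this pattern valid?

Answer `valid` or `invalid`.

Answer: invalid

Derivation:
i=0: (i + s[i]) mod n = (0 + 9) mod 3 = 0
i=1: (i + s[i]) mod n = (1 + 2) mod 3 = 0
i=2: (i + s[i]) mod n = (2 + 5) mod 3 = 1
Residues: [0, 0, 1], distinct: False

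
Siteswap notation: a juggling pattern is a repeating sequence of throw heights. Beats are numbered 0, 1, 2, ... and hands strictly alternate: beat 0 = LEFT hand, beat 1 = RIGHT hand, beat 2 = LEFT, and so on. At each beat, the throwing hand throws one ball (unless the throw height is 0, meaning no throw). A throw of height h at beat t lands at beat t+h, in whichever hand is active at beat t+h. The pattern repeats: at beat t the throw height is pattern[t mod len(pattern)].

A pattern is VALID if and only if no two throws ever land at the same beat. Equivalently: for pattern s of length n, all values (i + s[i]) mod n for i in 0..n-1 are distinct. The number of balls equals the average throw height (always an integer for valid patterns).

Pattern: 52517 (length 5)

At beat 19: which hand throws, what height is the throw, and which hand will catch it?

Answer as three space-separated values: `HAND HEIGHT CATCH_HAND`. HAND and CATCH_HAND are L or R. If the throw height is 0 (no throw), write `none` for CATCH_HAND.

Beat 19: 19 mod 2 = 1, so hand = R
Throw height = pattern[19 mod 5] = pattern[4] = 7
Lands at beat 19+7=26, 26 mod 2 = 0, so catch hand = L

Answer: R 7 L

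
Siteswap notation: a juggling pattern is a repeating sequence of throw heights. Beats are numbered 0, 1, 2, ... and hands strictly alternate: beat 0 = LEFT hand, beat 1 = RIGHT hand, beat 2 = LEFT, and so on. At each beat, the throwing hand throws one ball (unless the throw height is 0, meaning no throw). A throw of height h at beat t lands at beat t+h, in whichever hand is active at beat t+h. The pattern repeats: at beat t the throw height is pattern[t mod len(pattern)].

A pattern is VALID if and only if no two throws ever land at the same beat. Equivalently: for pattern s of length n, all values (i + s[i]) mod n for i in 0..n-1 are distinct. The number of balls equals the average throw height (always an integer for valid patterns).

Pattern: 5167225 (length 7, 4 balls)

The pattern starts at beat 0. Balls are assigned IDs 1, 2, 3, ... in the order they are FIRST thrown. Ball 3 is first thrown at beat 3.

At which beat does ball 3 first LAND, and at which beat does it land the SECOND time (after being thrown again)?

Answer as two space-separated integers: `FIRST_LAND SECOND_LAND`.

Answer: 10 17

Derivation:
Beat 0 (L): throw ball1 h=5 -> lands@5:R; in-air after throw: [b1@5:R]
Beat 1 (R): throw ball2 h=1 -> lands@2:L; in-air after throw: [b2@2:L b1@5:R]
Beat 2 (L): throw ball2 h=6 -> lands@8:L; in-air after throw: [b1@5:R b2@8:L]
Beat 3 (R): throw ball3 h=7 -> lands@10:L; in-air after throw: [b1@5:R b2@8:L b3@10:L]
Beat 4 (L): throw ball4 h=2 -> lands@6:L; in-air after throw: [b1@5:R b4@6:L b2@8:L b3@10:L]
Beat 5 (R): throw ball1 h=2 -> lands@7:R; in-air after throw: [b4@6:L b1@7:R b2@8:L b3@10:L]
Beat 6 (L): throw ball4 h=5 -> lands@11:R; in-air after throw: [b1@7:R b2@8:L b3@10:L b4@11:R]
Beat 7 (R): throw ball1 h=5 -> lands@12:L; in-air after throw: [b2@8:L b3@10:L b4@11:R b1@12:L]
Beat 8 (L): throw ball2 h=1 -> lands@9:R; in-air after throw: [b2@9:R b3@10:L b4@11:R b1@12:L]
Beat 9 (R): throw ball2 h=6 -> lands@15:R; in-air after throw: [b3@10:L b4@11:R b1@12:L b2@15:R]
Beat 10 (L): throw ball3 h=7 -> lands@17:R; in-air after throw: [b4@11:R b1@12:L b2@15:R b3@17:R]
Beat 11 (R): throw ball4 h=2 -> lands@13:R; in-air after throw: [b1@12:L b4@13:R b2@15:R b3@17:R]
Beat 12 (L): throw ball1 h=2 -> lands@14:L; in-air after throw: [b4@13:R b1@14:L b2@15:R b3@17:R]
Beat 13 (R): throw ball4 h=5 -> lands@18:L; in-air after throw: [b1@14:L b2@15:R b3@17:R b4@18:L]
Beat 14 (L): throw ball1 h=5 -> lands@19:R; in-air after throw: [b2@15:R b3@17:R b4@18:L b1@19:R]
Beat 15 (R): throw ball2 h=1 -> lands@16:L; in-air after throw: [b2@16:L b3@17:R b4@18:L b1@19:R]
Ball 3: thrown@3 h=7 -> first land @10; rethrown@10 h=7 -> second land @17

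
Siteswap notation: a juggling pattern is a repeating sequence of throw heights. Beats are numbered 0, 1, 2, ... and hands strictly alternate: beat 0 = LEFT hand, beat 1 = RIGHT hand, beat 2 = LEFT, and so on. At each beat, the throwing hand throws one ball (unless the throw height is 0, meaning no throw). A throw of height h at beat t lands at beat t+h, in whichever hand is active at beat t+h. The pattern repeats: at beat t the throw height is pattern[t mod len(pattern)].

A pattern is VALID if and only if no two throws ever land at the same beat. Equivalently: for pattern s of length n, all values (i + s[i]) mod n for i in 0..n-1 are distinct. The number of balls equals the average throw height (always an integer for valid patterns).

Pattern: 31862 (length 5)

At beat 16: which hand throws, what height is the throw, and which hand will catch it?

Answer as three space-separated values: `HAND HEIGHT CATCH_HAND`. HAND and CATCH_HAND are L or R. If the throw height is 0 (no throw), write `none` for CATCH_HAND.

Beat 16: 16 mod 2 = 0, so hand = L
Throw height = pattern[16 mod 5] = pattern[1] = 1
Lands at beat 16+1=17, 17 mod 2 = 1, so catch hand = R

Answer: L 1 R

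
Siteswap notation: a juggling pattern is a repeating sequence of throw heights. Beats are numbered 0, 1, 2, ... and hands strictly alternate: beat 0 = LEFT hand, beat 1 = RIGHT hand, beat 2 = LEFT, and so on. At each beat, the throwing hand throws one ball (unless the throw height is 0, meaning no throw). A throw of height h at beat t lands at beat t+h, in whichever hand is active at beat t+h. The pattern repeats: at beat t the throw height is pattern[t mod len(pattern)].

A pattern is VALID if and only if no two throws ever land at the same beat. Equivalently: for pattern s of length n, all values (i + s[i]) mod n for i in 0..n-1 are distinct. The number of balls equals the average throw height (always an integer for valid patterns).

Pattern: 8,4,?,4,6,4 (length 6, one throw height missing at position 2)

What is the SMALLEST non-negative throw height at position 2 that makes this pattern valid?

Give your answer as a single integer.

i=0: (0 + 8) mod 6 = 2
i=1: (1 + 4) mod 6 = 5
i=2: s[i]=? (unknown)
i=3: (3 + 4) mod 6 = 1
i=4: (4 + 6) mod 6 = 4
i=5: (5 + 4) mod 6 = 3
Known residues: [1, 2, 3, 4, 5]; need a permutation of 0..5, so missing residue r = 0
Need (2 + s) mod 6 = 0; smallest s = (0 - 2) mod 6 = 4

Answer: 4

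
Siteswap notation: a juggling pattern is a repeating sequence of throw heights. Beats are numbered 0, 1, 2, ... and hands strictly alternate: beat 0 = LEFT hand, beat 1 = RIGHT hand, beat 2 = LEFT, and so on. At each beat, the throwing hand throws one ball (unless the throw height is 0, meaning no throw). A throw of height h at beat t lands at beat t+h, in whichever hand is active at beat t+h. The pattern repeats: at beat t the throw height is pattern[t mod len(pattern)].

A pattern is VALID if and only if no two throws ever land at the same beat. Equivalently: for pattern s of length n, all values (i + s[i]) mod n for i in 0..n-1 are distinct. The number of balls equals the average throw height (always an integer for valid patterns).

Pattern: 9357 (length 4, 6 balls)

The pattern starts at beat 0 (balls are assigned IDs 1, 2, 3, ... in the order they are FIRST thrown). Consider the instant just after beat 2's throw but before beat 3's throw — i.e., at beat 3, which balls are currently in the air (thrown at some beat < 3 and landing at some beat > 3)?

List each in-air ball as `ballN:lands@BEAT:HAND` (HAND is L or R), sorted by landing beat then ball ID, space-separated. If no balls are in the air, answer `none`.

Beat 0 (L): throw ball1 h=9 -> lands@9:R; in-air after throw: [b1@9:R]
Beat 1 (R): throw ball2 h=3 -> lands@4:L; in-air after throw: [b2@4:L b1@9:R]
Beat 2 (L): throw ball3 h=5 -> lands@7:R; in-air after throw: [b2@4:L b3@7:R b1@9:R]
Beat 3 (R): throw ball4 h=7 -> lands@10:L; in-air after throw: [b2@4:L b3@7:R b1@9:R b4@10:L]

Answer: ball2:lands@4:L ball3:lands@7:R ball1:lands@9:R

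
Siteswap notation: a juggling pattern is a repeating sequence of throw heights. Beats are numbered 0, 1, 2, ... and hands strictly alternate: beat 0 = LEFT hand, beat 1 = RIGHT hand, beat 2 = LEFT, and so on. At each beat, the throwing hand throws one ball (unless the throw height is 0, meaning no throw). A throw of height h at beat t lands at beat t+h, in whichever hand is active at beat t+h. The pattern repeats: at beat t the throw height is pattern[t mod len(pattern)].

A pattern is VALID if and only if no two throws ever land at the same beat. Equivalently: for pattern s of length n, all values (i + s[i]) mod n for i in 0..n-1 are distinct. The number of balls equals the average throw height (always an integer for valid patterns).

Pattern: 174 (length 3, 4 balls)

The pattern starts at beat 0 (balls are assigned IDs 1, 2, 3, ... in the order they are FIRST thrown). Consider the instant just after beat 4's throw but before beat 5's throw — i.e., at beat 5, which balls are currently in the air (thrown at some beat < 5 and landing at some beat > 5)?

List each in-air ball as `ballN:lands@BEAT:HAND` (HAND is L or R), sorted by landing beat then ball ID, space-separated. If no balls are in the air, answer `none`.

Answer: ball2:lands@6:L ball1:lands@8:L ball3:lands@11:R

Derivation:
Beat 0 (L): throw ball1 h=1 -> lands@1:R; in-air after throw: [b1@1:R]
Beat 1 (R): throw ball1 h=7 -> lands@8:L; in-air after throw: [b1@8:L]
Beat 2 (L): throw ball2 h=4 -> lands@6:L; in-air after throw: [b2@6:L b1@8:L]
Beat 3 (R): throw ball3 h=1 -> lands@4:L; in-air after throw: [b3@4:L b2@6:L b1@8:L]
Beat 4 (L): throw ball3 h=7 -> lands@11:R; in-air after throw: [b2@6:L b1@8:L b3@11:R]
Beat 5 (R): throw ball4 h=4 -> lands@9:R; in-air after throw: [b2@6:L b1@8:L b4@9:R b3@11:R]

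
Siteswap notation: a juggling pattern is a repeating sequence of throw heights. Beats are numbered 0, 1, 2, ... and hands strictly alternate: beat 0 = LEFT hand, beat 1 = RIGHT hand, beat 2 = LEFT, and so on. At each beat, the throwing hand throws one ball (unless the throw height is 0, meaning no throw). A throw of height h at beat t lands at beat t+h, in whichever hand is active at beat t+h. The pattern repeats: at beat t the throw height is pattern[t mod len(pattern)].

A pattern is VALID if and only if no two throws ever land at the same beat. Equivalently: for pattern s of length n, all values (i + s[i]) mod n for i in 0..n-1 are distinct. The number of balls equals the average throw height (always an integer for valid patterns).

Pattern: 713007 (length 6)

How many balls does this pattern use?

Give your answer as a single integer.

Pattern = [7, 1, 3, 0, 0, 7], length n = 6
  position 0: throw height = 7, running sum = 7
  position 1: throw height = 1, running sum = 8
  position 2: throw height = 3, running sum = 11
  position 3: throw height = 0, running sum = 11
  position 4: throw height = 0, running sum = 11
  position 5: throw height = 7, running sum = 18
Total sum = 18; balls = sum / n = 18 / 6 = 3

Answer: 3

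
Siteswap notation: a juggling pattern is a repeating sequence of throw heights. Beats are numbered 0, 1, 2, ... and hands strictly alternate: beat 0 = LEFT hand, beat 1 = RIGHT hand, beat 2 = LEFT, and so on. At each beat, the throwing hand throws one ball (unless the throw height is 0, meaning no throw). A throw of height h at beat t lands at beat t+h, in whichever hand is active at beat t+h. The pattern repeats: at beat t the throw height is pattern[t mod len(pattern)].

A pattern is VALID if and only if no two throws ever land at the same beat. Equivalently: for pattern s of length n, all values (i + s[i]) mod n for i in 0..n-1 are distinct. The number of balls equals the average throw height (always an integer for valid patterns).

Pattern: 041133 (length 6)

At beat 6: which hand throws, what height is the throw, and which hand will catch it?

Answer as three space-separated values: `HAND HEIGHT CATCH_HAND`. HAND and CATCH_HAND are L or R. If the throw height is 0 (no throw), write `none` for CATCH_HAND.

Beat 6: 6 mod 2 = 0, so hand = L
Throw height = pattern[6 mod 6] = pattern[0] = 0

Answer: L 0 none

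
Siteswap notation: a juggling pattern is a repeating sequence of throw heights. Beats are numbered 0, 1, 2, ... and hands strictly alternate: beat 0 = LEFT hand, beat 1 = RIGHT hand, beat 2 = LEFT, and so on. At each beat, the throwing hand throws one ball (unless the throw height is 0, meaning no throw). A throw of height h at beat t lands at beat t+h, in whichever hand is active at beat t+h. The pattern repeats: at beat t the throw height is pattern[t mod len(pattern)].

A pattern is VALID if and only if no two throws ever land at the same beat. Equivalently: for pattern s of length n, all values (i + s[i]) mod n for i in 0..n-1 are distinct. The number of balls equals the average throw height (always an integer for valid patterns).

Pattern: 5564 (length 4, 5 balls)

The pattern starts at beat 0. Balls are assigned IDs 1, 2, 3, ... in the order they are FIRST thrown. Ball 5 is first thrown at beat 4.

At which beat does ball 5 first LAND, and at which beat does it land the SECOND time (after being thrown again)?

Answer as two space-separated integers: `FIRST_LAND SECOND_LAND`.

Beat 0 (L): throw ball1 h=5 -> lands@5:R; in-air after throw: [b1@5:R]
Beat 1 (R): throw ball2 h=5 -> lands@6:L; in-air after throw: [b1@5:R b2@6:L]
Beat 2 (L): throw ball3 h=6 -> lands@8:L; in-air after throw: [b1@5:R b2@6:L b3@8:L]
Beat 3 (R): throw ball4 h=4 -> lands@7:R; in-air after throw: [b1@5:R b2@6:L b4@7:R b3@8:L]
Beat 4 (L): throw ball5 h=5 -> lands@9:R; in-air after throw: [b1@5:R b2@6:L b4@7:R b3@8:L b5@9:R]
Beat 5 (R): throw ball1 h=5 -> lands@10:L; in-air after throw: [b2@6:L b4@7:R b3@8:L b5@9:R b1@10:L]
Beat 6 (L): throw ball2 h=6 -> lands@12:L; in-air after throw: [b4@7:R b3@8:L b5@9:R b1@10:L b2@12:L]
Beat 7 (R): throw ball4 h=4 -> lands@11:R; in-air after throw: [b3@8:L b5@9:R b1@10:L b4@11:R b2@12:L]
Beat 8 (L): throw ball3 h=5 -> lands@13:R; in-air after throw: [b5@9:R b1@10:L b4@11:R b2@12:L b3@13:R]
Beat 9 (R): throw ball5 h=5 -> lands@14:L; in-air after throw: [b1@10:L b4@11:R b2@12:L b3@13:R b5@14:L]
Beat 10 (L): throw ball1 h=6 -> lands@16:L; in-air after throw: [b4@11:R b2@12:L b3@13:R b5@14:L b1@16:L]
Beat 11 (R): throw ball4 h=4 -> lands@15:R; in-air after throw: [b2@12:L b3@13:R b5@14:L b4@15:R b1@16:L]
Beat 12 (L): throw ball2 h=5 -> lands@17:R; in-air after throw: [b3@13:R b5@14:L b4@15:R b1@16:L b2@17:R]
Beat 13 (R): throw ball3 h=5 -> lands@18:L; in-air after throw: [b5@14:L b4@15:R b1@16:L b2@17:R b3@18:L]
Ball 5: thrown@4 h=5 -> first land @9; rethrown@9 h=5 -> second land @14

Answer: 9 14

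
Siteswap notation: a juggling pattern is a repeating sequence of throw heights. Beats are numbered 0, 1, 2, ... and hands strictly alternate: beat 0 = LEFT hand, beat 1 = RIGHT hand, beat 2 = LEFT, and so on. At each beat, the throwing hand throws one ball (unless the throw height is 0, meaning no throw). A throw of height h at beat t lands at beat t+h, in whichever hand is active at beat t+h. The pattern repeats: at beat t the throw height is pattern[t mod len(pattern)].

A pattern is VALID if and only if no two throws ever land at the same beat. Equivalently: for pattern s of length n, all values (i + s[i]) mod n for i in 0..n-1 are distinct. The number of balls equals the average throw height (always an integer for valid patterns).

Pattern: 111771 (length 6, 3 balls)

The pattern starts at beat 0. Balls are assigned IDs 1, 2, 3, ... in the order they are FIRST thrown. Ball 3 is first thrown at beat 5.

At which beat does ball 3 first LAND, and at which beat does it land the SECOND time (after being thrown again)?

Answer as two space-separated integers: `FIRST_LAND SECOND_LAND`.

Answer: 6 7

Derivation:
Beat 0 (L): throw ball1 h=1 -> lands@1:R; in-air after throw: [b1@1:R]
Beat 1 (R): throw ball1 h=1 -> lands@2:L; in-air after throw: [b1@2:L]
Beat 2 (L): throw ball1 h=1 -> lands@3:R; in-air after throw: [b1@3:R]
Beat 3 (R): throw ball1 h=7 -> lands@10:L; in-air after throw: [b1@10:L]
Beat 4 (L): throw ball2 h=7 -> lands@11:R; in-air after throw: [b1@10:L b2@11:R]
Beat 5 (R): throw ball3 h=1 -> lands@6:L; in-air after throw: [b3@6:L b1@10:L b2@11:R]
Beat 6 (L): throw ball3 h=1 -> lands@7:R; in-air after throw: [b3@7:R b1@10:L b2@11:R]
Beat 7 (R): throw ball3 h=1 -> lands@8:L; in-air after throw: [b3@8:L b1@10:L b2@11:R]
Ball 3: thrown@5 h=1 -> first land @6; rethrown@6 h=1 -> second land @7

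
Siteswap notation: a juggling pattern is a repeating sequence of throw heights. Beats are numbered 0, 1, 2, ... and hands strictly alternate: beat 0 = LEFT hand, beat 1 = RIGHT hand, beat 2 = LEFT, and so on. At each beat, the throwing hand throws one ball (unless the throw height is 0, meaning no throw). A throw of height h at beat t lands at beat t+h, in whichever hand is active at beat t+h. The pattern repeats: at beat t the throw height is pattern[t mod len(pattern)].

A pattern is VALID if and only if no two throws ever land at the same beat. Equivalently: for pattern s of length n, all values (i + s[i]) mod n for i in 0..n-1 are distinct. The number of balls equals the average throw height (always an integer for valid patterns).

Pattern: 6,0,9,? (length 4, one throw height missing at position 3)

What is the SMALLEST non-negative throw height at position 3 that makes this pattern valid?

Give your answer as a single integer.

i=0: (0 + 6) mod 4 = 2
i=1: (1 + 0) mod 4 = 1
i=2: (2 + 9) mod 4 = 3
i=3: s[i]=? (unknown)
Known residues: [1, 2, 3]; need a permutation of 0..3, so missing residue r = 0
Need (3 + s) mod 4 = 0; smallest s = (0 - 3) mod 4 = 1

Answer: 1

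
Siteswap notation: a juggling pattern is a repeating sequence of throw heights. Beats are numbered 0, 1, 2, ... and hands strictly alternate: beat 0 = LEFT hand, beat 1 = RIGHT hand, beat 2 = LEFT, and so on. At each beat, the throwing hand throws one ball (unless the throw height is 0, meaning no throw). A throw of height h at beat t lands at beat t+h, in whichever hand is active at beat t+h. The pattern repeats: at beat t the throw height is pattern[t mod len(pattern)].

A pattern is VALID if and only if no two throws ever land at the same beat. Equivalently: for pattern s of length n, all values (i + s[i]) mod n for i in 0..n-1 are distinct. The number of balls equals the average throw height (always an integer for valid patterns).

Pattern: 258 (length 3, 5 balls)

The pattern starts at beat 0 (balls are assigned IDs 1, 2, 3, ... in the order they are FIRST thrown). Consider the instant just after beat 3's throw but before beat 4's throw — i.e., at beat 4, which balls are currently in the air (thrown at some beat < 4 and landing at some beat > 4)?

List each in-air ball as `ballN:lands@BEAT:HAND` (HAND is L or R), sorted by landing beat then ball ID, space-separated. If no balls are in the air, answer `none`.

Beat 0 (L): throw ball1 h=2 -> lands@2:L; in-air after throw: [b1@2:L]
Beat 1 (R): throw ball2 h=5 -> lands@6:L; in-air after throw: [b1@2:L b2@6:L]
Beat 2 (L): throw ball1 h=8 -> lands@10:L; in-air after throw: [b2@6:L b1@10:L]
Beat 3 (R): throw ball3 h=2 -> lands@5:R; in-air after throw: [b3@5:R b2@6:L b1@10:L]
Beat 4 (L): throw ball4 h=5 -> lands@9:R; in-air after throw: [b3@5:R b2@6:L b4@9:R b1@10:L]

Answer: ball3:lands@5:R ball2:lands@6:L ball1:lands@10:L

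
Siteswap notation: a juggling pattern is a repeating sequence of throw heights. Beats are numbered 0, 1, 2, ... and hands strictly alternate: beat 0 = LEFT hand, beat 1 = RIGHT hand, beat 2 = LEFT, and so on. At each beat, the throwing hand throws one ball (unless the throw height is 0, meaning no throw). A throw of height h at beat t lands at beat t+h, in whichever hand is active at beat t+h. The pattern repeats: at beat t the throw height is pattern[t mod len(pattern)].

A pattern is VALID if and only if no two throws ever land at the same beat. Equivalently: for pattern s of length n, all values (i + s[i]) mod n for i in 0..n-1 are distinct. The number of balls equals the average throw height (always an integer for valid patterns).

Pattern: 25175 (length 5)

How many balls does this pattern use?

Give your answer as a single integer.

Answer: 4

Derivation:
Pattern = [2, 5, 1, 7, 5], length n = 5
  position 0: throw height = 2, running sum = 2
  position 1: throw height = 5, running sum = 7
  position 2: throw height = 1, running sum = 8
  position 3: throw height = 7, running sum = 15
  position 4: throw height = 5, running sum = 20
Total sum = 20; balls = sum / n = 20 / 5 = 4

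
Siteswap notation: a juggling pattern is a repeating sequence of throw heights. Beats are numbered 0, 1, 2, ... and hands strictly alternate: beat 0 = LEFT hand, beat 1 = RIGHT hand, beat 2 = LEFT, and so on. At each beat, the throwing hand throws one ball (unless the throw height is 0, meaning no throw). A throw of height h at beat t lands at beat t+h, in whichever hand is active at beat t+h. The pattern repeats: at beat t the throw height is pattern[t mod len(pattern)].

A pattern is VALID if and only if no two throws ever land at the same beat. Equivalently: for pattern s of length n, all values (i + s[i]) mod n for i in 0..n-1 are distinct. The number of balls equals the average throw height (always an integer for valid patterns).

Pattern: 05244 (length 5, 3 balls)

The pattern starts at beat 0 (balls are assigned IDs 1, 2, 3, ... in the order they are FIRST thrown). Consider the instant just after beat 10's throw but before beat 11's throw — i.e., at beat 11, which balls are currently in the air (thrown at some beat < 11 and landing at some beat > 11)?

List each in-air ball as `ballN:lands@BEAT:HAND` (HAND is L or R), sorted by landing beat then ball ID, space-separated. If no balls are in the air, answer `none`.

Answer: ball2:lands@12:L ball3:lands@13:R

Derivation:
Beat 1 (R): throw ball1 h=5 -> lands@6:L; in-air after throw: [b1@6:L]
Beat 2 (L): throw ball2 h=2 -> lands@4:L; in-air after throw: [b2@4:L b1@6:L]
Beat 3 (R): throw ball3 h=4 -> lands@7:R; in-air after throw: [b2@4:L b1@6:L b3@7:R]
Beat 4 (L): throw ball2 h=4 -> lands@8:L; in-air after throw: [b1@6:L b3@7:R b2@8:L]
Beat 6 (L): throw ball1 h=5 -> lands@11:R; in-air after throw: [b3@7:R b2@8:L b1@11:R]
Beat 7 (R): throw ball3 h=2 -> lands@9:R; in-air after throw: [b2@8:L b3@9:R b1@11:R]
Beat 8 (L): throw ball2 h=4 -> lands@12:L; in-air after throw: [b3@9:R b1@11:R b2@12:L]
Beat 9 (R): throw ball3 h=4 -> lands@13:R; in-air after throw: [b1@11:R b2@12:L b3@13:R]
Beat 11 (R): throw ball1 h=5 -> lands@16:L; in-air after throw: [b2@12:L b3@13:R b1@16:L]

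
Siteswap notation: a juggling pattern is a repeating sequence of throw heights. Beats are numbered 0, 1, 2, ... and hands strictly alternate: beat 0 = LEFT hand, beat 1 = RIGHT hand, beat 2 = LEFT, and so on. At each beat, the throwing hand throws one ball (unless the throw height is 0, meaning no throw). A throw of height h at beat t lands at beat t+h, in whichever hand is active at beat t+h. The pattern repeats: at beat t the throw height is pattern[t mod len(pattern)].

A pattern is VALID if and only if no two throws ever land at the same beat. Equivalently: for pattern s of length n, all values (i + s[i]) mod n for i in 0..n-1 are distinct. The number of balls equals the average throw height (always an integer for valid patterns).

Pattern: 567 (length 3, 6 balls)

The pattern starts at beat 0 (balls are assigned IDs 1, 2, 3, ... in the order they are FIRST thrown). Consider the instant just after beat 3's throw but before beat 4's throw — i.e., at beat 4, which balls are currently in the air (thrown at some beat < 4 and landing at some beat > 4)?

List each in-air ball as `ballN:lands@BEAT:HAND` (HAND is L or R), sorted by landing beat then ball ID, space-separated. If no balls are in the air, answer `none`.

Answer: ball1:lands@5:R ball2:lands@7:R ball4:lands@8:L ball3:lands@9:R

Derivation:
Beat 0 (L): throw ball1 h=5 -> lands@5:R; in-air after throw: [b1@5:R]
Beat 1 (R): throw ball2 h=6 -> lands@7:R; in-air after throw: [b1@5:R b2@7:R]
Beat 2 (L): throw ball3 h=7 -> lands@9:R; in-air after throw: [b1@5:R b2@7:R b3@9:R]
Beat 3 (R): throw ball4 h=5 -> lands@8:L; in-air after throw: [b1@5:R b2@7:R b4@8:L b3@9:R]
Beat 4 (L): throw ball5 h=6 -> lands@10:L; in-air after throw: [b1@5:R b2@7:R b4@8:L b3@9:R b5@10:L]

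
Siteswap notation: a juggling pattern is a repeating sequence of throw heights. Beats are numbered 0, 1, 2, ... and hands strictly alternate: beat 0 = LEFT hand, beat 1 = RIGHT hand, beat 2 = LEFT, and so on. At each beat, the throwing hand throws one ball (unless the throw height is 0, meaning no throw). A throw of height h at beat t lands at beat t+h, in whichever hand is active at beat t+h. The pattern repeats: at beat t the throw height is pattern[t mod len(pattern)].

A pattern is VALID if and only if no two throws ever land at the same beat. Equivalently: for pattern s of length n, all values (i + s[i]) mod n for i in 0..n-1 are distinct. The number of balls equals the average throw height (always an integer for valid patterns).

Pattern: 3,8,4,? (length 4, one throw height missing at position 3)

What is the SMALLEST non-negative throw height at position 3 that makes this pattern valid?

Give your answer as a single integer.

Answer: 1

Derivation:
i=0: (0 + 3) mod 4 = 3
i=1: (1 + 8) mod 4 = 1
i=2: (2 + 4) mod 4 = 2
i=3: s[i]=? (unknown)
Known residues: [1, 2, 3]; need a permutation of 0..3, so missing residue r = 0
Need (3 + s) mod 4 = 0; smallest s = (0 - 3) mod 4 = 1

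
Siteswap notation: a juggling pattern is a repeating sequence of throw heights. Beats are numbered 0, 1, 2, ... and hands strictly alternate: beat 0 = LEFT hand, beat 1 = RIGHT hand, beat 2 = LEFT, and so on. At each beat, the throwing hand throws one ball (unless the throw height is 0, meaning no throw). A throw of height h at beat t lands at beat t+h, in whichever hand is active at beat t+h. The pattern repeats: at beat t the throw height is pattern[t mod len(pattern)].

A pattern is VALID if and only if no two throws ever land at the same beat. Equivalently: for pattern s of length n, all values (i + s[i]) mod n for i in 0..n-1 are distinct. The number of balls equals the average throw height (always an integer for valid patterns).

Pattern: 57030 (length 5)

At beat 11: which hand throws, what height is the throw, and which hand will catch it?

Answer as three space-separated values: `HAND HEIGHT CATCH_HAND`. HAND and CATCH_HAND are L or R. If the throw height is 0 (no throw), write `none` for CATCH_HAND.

Answer: R 7 L

Derivation:
Beat 11: 11 mod 2 = 1, so hand = R
Throw height = pattern[11 mod 5] = pattern[1] = 7
Lands at beat 11+7=18, 18 mod 2 = 0, so catch hand = L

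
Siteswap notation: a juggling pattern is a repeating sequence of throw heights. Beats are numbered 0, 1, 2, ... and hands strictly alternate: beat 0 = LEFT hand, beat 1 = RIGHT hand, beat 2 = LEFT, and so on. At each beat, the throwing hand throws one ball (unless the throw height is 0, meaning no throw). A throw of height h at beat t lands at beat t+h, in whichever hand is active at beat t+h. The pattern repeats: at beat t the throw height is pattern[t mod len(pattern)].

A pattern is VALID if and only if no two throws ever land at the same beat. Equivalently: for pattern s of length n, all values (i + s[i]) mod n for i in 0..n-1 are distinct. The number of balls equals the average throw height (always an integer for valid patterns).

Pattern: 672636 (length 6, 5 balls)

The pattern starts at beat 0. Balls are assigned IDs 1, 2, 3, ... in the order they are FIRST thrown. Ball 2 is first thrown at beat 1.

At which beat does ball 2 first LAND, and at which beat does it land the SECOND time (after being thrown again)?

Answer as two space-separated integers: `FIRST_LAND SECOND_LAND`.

Beat 0 (L): throw ball1 h=6 -> lands@6:L; in-air after throw: [b1@6:L]
Beat 1 (R): throw ball2 h=7 -> lands@8:L; in-air after throw: [b1@6:L b2@8:L]
Beat 2 (L): throw ball3 h=2 -> lands@4:L; in-air after throw: [b3@4:L b1@6:L b2@8:L]
Beat 3 (R): throw ball4 h=6 -> lands@9:R; in-air after throw: [b3@4:L b1@6:L b2@8:L b4@9:R]
Beat 4 (L): throw ball3 h=3 -> lands@7:R; in-air after throw: [b1@6:L b3@7:R b2@8:L b4@9:R]
Beat 5 (R): throw ball5 h=6 -> lands@11:R; in-air after throw: [b1@6:L b3@7:R b2@8:L b4@9:R b5@11:R]
Beat 6 (L): throw ball1 h=6 -> lands@12:L; in-air after throw: [b3@7:R b2@8:L b4@9:R b5@11:R b1@12:L]
Beat 7 (R): throw ball3 h=7 -> lands@14:L; in-air after throw: [b2@8:L b4@9:R b5@11:R b1@12:L b3@14:L]
Beat 8 (L): throw ball2 h=2 -> lands@10:L; in-air after throw: [b4@9:R b2@10:L b5@11:R b1@12:L b3@14:L]
Beat 9 (R): throw ball4 h=6 -> lands@15:R; in-air after throw: [b2@10:L b5@11:R b1@12:L b3@14:L b4@15:R]
Beat 10 (L): throw ball2 h=3 -> lands@13:R; in-air after throw: [b5@11:R b1@12:L b2@13:R b3@14:L b4@15:R]
Ball 2: thrown@1 h=7 -> first land @8; rethrown@8 h=2 -> second land @10

Answer: 8 10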